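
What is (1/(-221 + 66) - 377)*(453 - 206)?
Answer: -14433692/155 ≈ -93121.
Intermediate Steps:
(1/(-221 + 66) - 377)*(453 - 206) = (1/(-155) - 377)*247 = (-1/155 - 377)*247 = -58436/155*247 = -14433692/155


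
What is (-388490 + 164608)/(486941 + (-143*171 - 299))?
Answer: -223882/462189 ≈ -0.48440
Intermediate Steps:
(-388490 + 164608)/(486941 + (-143*171 - 299)) = -223882/(486941 + (-24453 - 299)) = -223882/(486941 - 24752) = -223882/462189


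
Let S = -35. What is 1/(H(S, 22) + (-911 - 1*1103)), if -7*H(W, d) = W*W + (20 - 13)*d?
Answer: -1/2211 ≈ -0.00045228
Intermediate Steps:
H(W, d) = -d - W²/7 (H(W, d) = -(W*W + (20 - 13)*d)/7 = -(W² + 7*d)/7 = -d - W²/7)
1/(H(S, 22) + (-911 - 1*1103)) = 1/((-1*22 - ⅐*(-35)²) + (-911 - 1*1103)) = 1/((-22 - ⅐*1225) + (-911 - 1103)) = 1/((-22 - 175) - 2014) = 1/(-197 - 2014) = 1/(-2211) = -1/2211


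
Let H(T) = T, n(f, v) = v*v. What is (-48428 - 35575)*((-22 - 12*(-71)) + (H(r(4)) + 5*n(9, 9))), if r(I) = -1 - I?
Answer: -103323690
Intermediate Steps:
n(f, v) = v²
(-48428 - 35575)*((-22 - 12*(-71)) + (H(r(4)) + 5*n(9, 9))) = (-48428 - 35575)*((-22 - 12*(-71)) + ((-1 - 1*4) + 5*9²)) = -84003*((-22 + 852) + ((-1 - 4) + 5*81)) = -84003*(830 + (-5 + 405)) = -84003*(830 + 400) = -84003*1230 = -103323690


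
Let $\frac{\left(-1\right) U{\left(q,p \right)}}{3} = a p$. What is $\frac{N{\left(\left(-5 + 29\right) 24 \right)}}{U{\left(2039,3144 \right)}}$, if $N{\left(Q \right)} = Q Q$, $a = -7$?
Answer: $\frac{4608}{917} \approx 5.0251$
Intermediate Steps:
$U{\left(q,p \right)} = 21 p$ ($U{\left(q,p \right)} = - 3 \left(- 7 p\right) = 21 p$)
$N{\left(Q \right)} = Q^{2}$
$\frac{N{\left(\left(-5 + 29\right) 24 \right)}}{U{\left(2039,3144 \right)}} = \frac{\left(\left(-5 + 29\right) 24\right)^{2}}{21 \cdot 3144} = \frac{\left(24 \cdot 24\right)^{2}}{66024} = 576^{2} \cdot \frac{1}{66024} = 331776 \cdot \frac{1}{66024} = \frac{4608}{917}$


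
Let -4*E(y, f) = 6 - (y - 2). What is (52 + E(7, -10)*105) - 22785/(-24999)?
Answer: 888679/33332 ≈ 26.661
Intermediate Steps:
E(y, f) = -2 + y/4 (E(y, f) = -(6 - (y - 2))/4 = -(6 - (-2 + y))/4 = -(6 + (2 - y))/4 = -(8 - y)/4 = -2 + y/4)
(52 + E(7, -10)*105) - 22785/(-24999) = (52 + (-2 + (¼)*7)*105) - 22785/(-24999) = (52 + (-2 + 7/4)*105) - 22785*(-1)/24999 = (52 - ¼*105) - 1*(-7595/8333) = (52 - 105/4) + 7595/8333 = 103/4 + 7595/8333 = 888679/33332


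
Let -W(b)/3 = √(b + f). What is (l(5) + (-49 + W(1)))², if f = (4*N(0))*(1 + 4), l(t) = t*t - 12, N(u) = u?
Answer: 1521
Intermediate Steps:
l(t) = -12 + t² (l(t) = t² - 12 = -12 + t²)
f = 0 (f = (4*0)*(1 + 4) = 0*5 = 0)
W(b) = -3*√b (W(b) = -3*√(b + 0) = -3*√b)
(l(5) + (-49 + W(1)))² = ((-12 + 5²) + (-49 - 3*√1))² = ((-12 + 25) + (-49 - 3*1))² = (13 + (-49 - 3))² = (13 - 52)² = (-39)² = 1521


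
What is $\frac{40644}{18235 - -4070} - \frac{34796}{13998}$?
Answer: $- \frac{34531678}{52037565} \approx -0.66359$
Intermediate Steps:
$\frac{40644}{18235 - -4070} - \frac{34796}{13998} = \frac{40644}{18235 + 4070} - \frac{17398}{6999} = \frac{40644}{22305} - \frac{17398}{6999} = 40644 \cdot \frac{1}{22305} - \frac{17398}{6999} = \frac{13548}{7435} - \frac{17398}{6999} = - \frac{34531678}{52037565}$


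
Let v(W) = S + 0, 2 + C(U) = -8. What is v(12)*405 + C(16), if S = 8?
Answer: 3230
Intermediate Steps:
C(U) = -10 (C(U) = -2 - 8 = -10)
v(W) = 8 (v(W) = 8 + 0 = 8)
v(12)*405 + C(16) = 8*405 - 10 = 3240 - 10 = 3230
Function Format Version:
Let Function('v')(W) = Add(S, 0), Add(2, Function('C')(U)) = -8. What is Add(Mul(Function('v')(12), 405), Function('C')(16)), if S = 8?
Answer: 3230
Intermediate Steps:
Function('C')(U) = -10 (Function('C')(U) = Add(-2, -8) = -10)
Function('v')(W) = 8 (Function('v')(W) = Add(8, 0) = 8)
Add(Mul(Function('v')(12), 405), Function('C')(16)) = Add(Mul(8, 405), -10) = Add(3240, -10) = 3230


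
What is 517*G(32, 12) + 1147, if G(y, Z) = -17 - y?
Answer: -24186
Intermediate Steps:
517*G(32, 12) + 1147 = 517*(-17 - 1*32) + 1147 = 517*(-17 - 32) + 1147 = 517*(-49) + 1147 = -25333 + 1147 = -24186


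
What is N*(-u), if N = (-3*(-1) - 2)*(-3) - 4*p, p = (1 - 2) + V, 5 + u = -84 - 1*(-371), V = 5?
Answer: 5358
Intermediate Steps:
u = 282 (u = -5 + (-84 - 1*(-371)) = -5 + (-84 + 371) = -5 + 287 = 282)
p = 4 (p = (1 - 2) + 5 = -1 + 5 = 4)
N = -19 (N = (-3*(-1) - 2)*(-3) - 4*4 = (3 - 2)*(-3) - 16 = 1*(-3) - 16 = -3 - 16 = -19)
N*(-u) = -(-19)*282 = -19*(-282) = 5358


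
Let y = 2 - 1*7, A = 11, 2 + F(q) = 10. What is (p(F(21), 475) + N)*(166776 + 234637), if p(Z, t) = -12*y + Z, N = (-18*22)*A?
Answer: -1721258944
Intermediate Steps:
F(q) = 8 (F(q) = -2 + 10 = 8)
y = -5 (y = 2 - 7 = -5)
N = -4356 (N = -18*22*11 = -396*11 = -4356)
p(Z, t) = 60 + Z (p(Z, t) = -12*(-5) + Z = 60 + Z)
(p(F(21), 475) + N)*(166776 + 234637) = ((60 + 8) - 4356)*(166776 + 234637) = (68 - 4356)*401413 = -4288*401413 = -1721258944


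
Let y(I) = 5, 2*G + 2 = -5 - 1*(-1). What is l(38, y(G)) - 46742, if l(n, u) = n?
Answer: -46704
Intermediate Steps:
G = -3 (G = -1 + (-5 - 1*(-1))/2 = -1 + (-5 + 1)/2 = -1 + (1/2)*(-4) = -1 - 2 = -3)
l(38, y(G)) - 46742 = 38 - 46742 = -46704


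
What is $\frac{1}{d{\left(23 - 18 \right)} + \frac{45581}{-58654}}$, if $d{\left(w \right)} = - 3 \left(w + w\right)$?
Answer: $- \frac{58654}{1805201} \approx -0.032492$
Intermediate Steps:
$d{\left(w \right)} = - 6 w$ ($d{\left(w \right)} = - 3 \cdot 2 w = - 6 w$)
$\frac{1}{d{\left(23 - 18 \right)} + \frac{45581}{-58654}} = \frac{1}{- 6 \left(23 - 18\right) + \frac{45581}{-58654}} = \frac{1}{\left(-6\right) 5 + 45581 \left(- \frac{1}{58654}\right)} = \frac{1}{-30 - \frac{45581}{58654}} = \frac{1}{- \frac{1805201}{58654}} = - \frac{58654}{1805201}$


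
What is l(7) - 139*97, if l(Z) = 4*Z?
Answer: -13455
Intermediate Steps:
l(7) - 139*97 = 4*7 - 139*97 = 28 - 13483 = -13455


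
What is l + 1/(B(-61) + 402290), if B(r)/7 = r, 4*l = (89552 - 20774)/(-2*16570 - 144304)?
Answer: -1535479091/15846261816 ≈ -0.096899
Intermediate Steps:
l = -3821/39432 (l = ((89552 - 20774)/(-2*16570 - 144304))/4 = (68778/(-33140 - 144304))/4 = (68778/(-177444))/4 = (68778*(-1/177444))/4 = (¼)*(-3821/9858) = -3821/39432 ≈ -0.096901)
B(r) = 7*r
l + 1/(B(-61) + 402290) = -3821/39432 + 1/(7*(-61) + 402290) = -3821/39432 + 1/(-427 + 402290) = -3821/39432 + 1/401863 = -1535479091/15846261816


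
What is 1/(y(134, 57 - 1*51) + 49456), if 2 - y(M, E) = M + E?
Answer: 1/49318 ≈ 2.0277e-5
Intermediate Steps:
y(M, E) = 2 - E - M (y(M, E) = 2 - (M + E) = 2 - (E + M) = 2 + (-E - M) = 2 - E - M)
1/(y(134, 57 - 1*51) + 49456) = 1/((2 - (57 - 1*51) - 1*134) + 49456) = 1/((2 - (57 - 51) - 134) + 49456) = 1/((2 - 1*6 - 134) + 49456) = 1/((2 - 6 - 134) + 49456) = 1/(-138 + 49456) = 1/49318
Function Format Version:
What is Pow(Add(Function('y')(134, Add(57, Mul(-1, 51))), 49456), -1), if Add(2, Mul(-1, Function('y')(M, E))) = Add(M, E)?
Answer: Rational(1, 49318) ≈ 2.0277e-5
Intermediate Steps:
Function('y')(M, E) = Add(2, Mul(-1, E), Mul(-1, M)) (Function('y')(M, E) = Add(2, Mul(-1, Add(M, E))) = Add(2, Mul(-1, Add(E, M))) = Add(2, Add(Mul(-1, E), Mul(-1, M))) = Add(2, Mul(-1, E), Mul(-1, M)))
Pow(Add(Function('y')(134, Add(57, Mul(-1, 51))), 49456), -1) = Pow(Add(Add(2, Mul(-1, Add(57, Mul(-1, 51))), Mul(-1, 134)), 49456), -1) = Pow(Add(Add(2, Mul(-1, Add(57, -51)), -134), 49456), -1) = Pow(Add(Add(2, Mul(-1, 6), -134), 49456), -1) = Pow(Add(Add(2, -6, -134), 49456), -1) = Pow(Add(-138, 49456), -1) = Pow(49318, -1) = Rational(1, 49318)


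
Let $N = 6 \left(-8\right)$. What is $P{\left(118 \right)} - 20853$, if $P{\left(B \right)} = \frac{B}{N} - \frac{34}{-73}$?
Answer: $- \frac{36537947}{1752} \approx -20855.0$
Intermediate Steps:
$N = -48$
$P{\left(B \right)} = \frac{34}{73} - \frac{B}{48}$ ($P{\left(B \right)} = \frac{B}{-48} - \frac{34}{-73} = B \left(- \frac{1}{48}\right) - - \frac{34}{73} = - \frac{B}{48} + \frac{34}{73} = \frac{34}{73} - \frac{B}{48}$)
$P{\left(118 \right)} - 20853 = \left(\frac{34}{73} - \frac{59}{24}\right) - 20853 = - \frac{3491}{1752} - 20853 = - \frac{36537947}{1752}$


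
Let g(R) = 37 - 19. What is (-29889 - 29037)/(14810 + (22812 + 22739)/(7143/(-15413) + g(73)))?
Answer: -15927167466/4705087273 ≈ -3.3851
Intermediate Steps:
g(R) = 18
(-29889 - 29037)/(14810 + (22812 + 22739)/(7143/(-15413) + g(73))) = (-29889 - 29037)/(14810 + (22812 + 22739)/(7143/(-15413) + 18)) = -58926/(14810 + 45551/(7143*(-1/15413) + 18)) = -58926/(14810 + 45551/(-7143/15413 + 18)) = -58926/(14810 + 45551/(270291/15413)) = -58926/(14810 + 45551*(15413/270291)) = -58926/(14810 + 702077563/270291) = -58926/4705087273/270291 = -58926*270291/4705087273 = -15927167466/4705087273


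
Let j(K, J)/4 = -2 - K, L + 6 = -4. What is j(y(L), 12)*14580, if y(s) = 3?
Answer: -291600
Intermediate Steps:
L = -10 (L = -6 - 4 = -10)
j(K, J) = -8 - 4*K (j(K, J) = 4*(-2 - K) = -8 - 4*K)
j(y(L), 12)*14580 = (-8 - 4*3)*14580 = (-8 - 12)*14580 = -20*14580 = -291600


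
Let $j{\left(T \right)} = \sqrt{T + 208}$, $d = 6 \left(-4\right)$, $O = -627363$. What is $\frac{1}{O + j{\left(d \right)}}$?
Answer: $- \frac{627363}{393584333585} - \frac{2 \sqrt{46}}{393584333585} \approx -1.594 \cdot 10^{-6}$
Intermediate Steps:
$d = -24$
$j{\left(T \right)} = \sqrt{208 + T}$
$\frac{1}{O + j{\left(d \right)}} = \frac{1}{-627363 + \sqrt{208 - 24}} = \frac{1}{-627363 + \sqrt{184}} = \frac{1}{-627363 + 2 \sqrt{46}}$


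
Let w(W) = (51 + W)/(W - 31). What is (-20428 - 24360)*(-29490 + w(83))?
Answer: 17168875162/13 ≈ 1.3207e+9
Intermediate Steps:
w(W) = (51 + W)/(-31 + W)
(-20428 - 24360)*(-29490 + w(83)) = (-20428 - 24360)*(-29490 + (51 + 83)/(-31 + 83)) = -44788*(-29490 + 134/52) = -44788*(-29490 + (1/52)*134) = -44788*(-29490 + 67/26) = -44788*(-766673/26) = 17168875162/13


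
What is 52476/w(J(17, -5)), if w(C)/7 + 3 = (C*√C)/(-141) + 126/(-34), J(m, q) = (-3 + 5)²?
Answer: -62892486/56735 ≈ -1108.5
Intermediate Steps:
J(m, q) = 4 (J(m, q) = 2² = 4)
w(C) = -798/17 - 7*C^(3/2)/141 (w(C) = -21 + 7*((C*√C)/(-141) + 126/(-34)) = -21 + 7*(C^(3/2)*(-1/141) + 126*(-1/34)) = -21 + 7*(-C^(3/2)/141 - 63/17) = -21 + 7*(-63/17 - C^(3/2)/141) = -21 + (-441/17 - 7*C^(3/2)/141) = -798/17 - 7*C^(3/2)/141)
52476/w(J(17, -5)) = 52476/(-798/17 - 7*4^(3/2)/141) = 52476/(-798/17 - 7/141*8) = 52476/(-798/17 - 56/141) = 52476/(-113470/2397) = 52476*(-2397/113470) = -62892486/56735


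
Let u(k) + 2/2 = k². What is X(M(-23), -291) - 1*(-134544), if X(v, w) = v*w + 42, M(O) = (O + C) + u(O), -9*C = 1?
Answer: -37010/3 ≈ -12337.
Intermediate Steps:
C = -⅑ (C = -⅑*1 = -⅑ ≈ -0.11111)
u(k) = -1 + k²
M(O) = -10/9 + O + O² (M(O) = (O - ⅑) + (-1 + O²) = (-⅑ + O) + (-1 + O²) = -10/9 + O + O²)
X(v, w) = 42 + v*w
X(M(-23), -291) - 1*(-134544) = (42 + (-10/9 - 23 + (-23)²)*(-291)) - 1*(-134544) = (42 + (-10/9 - 23 + 529)*(-291)) + 134544 = (42 + (4544/9)*(-291)) + 134544 = (42 - 440768/3) + 134544 = -440642/3 + 134544 = -37010/3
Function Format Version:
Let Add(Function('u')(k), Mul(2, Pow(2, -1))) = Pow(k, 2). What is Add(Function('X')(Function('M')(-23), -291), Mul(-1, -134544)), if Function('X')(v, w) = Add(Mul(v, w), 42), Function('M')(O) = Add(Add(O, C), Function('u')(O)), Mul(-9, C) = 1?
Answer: Rational(-37010, 3) ≈ -12337.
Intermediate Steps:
C = Rational(-1, 9) (C = Mul(Rational(-1, 9), 1) = Rational(-1, 9) ≈ -0.11111)
Function('u')(k) = Add(-1, Pow(k, 2))
Function('M')(O) = Add(Rational(-10, 9), O, Pow(O, 2)) (Function('M')(O) = Add(Add(O, Rational(-1, 9)), Add(-1, Pow(O, 2))) = Add(Add(Rational(-1, 9), O), Add(-1, Pow(O, 2))) = Add(Rational(-10, 9), O, Pow(O, 2)))
Function('X')(v, w) = Add(42, Mul(v, w))
Add(Function('X')(Function('M')(-23), -291), Mul(-1, -134544)) = Add(Add(42, Mul(Add(Rational(-10, 9), -23, Pow(-23, 2)), -291)), Mul(-1, -134544)) = Add(Add(42, Mul(Add(Rational(-10, 9), -23, 529), -291)), 134544) = Add(Add(42, Mul(Rational(4544, 9), -291)), 134544) = Add(Add(42, Rational(-440768, 3)), 134544) = Add(Rational(-440642, 3), 134544) = Rational(-37010, 3)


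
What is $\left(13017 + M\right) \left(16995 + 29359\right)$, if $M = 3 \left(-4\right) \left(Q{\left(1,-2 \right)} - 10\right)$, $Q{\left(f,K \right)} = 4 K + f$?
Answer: $612846234$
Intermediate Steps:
$Q{\left(f,K \right)} = f + 4 K$
$M = 204$ ($M = 3 \left(-4\right) \left(\left(1 + 4 \left(-2\right)\right) - 10\right) = - 12 \left(\left(1 - 8\right) - 10\right) = - 12 \left(-7 - 10\right) = \left(-12\right) \left(-17\right) = 204$)
$\left(13017 + M\right) \left(16995 + 29359\right) = \left(13017 + 204\right) \left(16995 + 29359\right) = 13221 \cdot 46354 = 612846234$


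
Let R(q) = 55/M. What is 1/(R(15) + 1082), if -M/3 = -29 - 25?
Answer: 162/175339 ≈ 0.00092392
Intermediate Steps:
M = 162 (M = -3*(-29 - 25) = -3*(-54) = 162)
R(q) = 55/162
1/(R(15) + 1082) = 1/(55/162 + 1082) = 1/(175339/162) = 162/175339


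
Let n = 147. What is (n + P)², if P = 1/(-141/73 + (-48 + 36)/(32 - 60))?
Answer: 12630388225/589824 ≈ 21414.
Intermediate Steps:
P = -511/768 (P = 1/(-141*1/73 - 12/(-28)) = 1/(-141/73 - 12*(-1/28)) = 1/(-141/73 + 3/7) = 1/(-768/511) = -511/768 ≈ -0.66536)
(n + P)² = (147 - 511/768)² = (112385/768)² = 12630388225/589824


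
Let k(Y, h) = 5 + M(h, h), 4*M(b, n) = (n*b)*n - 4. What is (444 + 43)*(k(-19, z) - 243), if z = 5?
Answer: -404697/4 ≈ -1.0117e+5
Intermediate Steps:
M(b, n) = -1 + b*n²/4 (M(b, n) = ((n*b)*n - 4)/4 = ((b*n)*n - 4)/4 = (b*n² - 4)/4 = (-4 + b*n²)/4 = -1 + b*n²/4)
k(Y, h) = 4 + h³/4 (k(Y, h) = 5 + (-1 + h*h²/4) = 5 + (-1 + h³/4) = 4 + h³/4)
(444 + 43)*(k(-19, z) - 243) = (444 + 43)*((4 + (¼)*5³) - 243) = 487*((4 + (¼)*125) - 243) = 487*((4 + 125/4) - 243) = 487*(141/4 - 243) = 487*(-831/4) = -404697/4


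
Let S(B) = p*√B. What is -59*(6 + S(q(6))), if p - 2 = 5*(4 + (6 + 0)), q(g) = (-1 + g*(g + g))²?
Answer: -218182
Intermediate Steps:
q(g) = (-1 + 2*g²)² (q(g) = (-1 + g*(2*g))² = (-1 + 2*g²)²)
p = 52 (p = 2 + 5*(4 + (6 + 0)) = 2 + 5*(4 + 6) = 2 + 5*10 = 2 + 50 = 52)
S(B) = 52*√B
-59*(6 + S(q(6))) = -59*(6 + 52*√((-1 + 2*6²)²)) = -59*(6 + 52*√((-1 + 2*36)²)) = -59*(6 + 52*√((-1 + 72)²)) = -59*(6 + 52*√(71²)) = -59*(6 + 52*√5041) = -59*(6 + 52*71) = -59*(6 + 3692) = -59*3698 = -218182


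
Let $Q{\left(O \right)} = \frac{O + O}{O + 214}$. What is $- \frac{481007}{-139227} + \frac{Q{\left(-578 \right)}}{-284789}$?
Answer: $\frac{12465640492990}{3608178947373} \approx 3.4548$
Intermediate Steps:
$Q{\left(O \right)} = \frac{2 O}{214 + O}$
$- \frac{481007}{-139227} + \frac{Q{\left(-578 \right)}}{-284789} = - \frac{481007}{-139227} + \frac{2 \left(-578\right) \frac{1}{214 - 578}}{-284789} = \left(-481007\right) \left(- \frac{1}{139227}\right) + 2 \left(-578\right) \frac{1}{-364} \left(- \frac{1}{284789}\right) = \frac{481007}{139227} + 2 \left(-578\right) \left(- \frac{1}{364}\right) \left(- \frac{1}{284789}\right) = \frac{481007}{139227} + \frac{289}{91} \left(- \frac{1}{284789}\right) = \frac{481007}{139227} - \frac{289}{25915799} = \frac{12465640492990}{3608178947373}$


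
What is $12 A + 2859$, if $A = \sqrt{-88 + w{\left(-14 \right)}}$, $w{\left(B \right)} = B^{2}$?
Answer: $2859 + 72 \sqrt{3} \approx 2983.7$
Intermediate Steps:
$A = 6 \sqrt{3}$ ($A = \sqrt{-88 + \left(-14\right)^{2}} = \sqrt{-88 + 196} = \sqrt{108} = 6 \sqrt{3} \approx 10.392$)
$12 A + 2859 = 12 \cdot 6 \sqrt{3} + 2859 = 72 \sqrt{3} + 2859 = 2859 + 72 \sqrt{3}$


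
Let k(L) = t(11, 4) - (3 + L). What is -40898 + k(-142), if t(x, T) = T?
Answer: -40755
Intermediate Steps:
k(L) = 1 - L (k(L) = 4 - (3 + L) = 4 + (-3 - L) = 1 - L)
-40898 + k(-142) = -40898 + (1 - 1*(-142)) = -40898 + (1 + 142) = -40898 + 143 = -40755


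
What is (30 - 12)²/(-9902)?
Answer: -162/4951 ≈ -0.032721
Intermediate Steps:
(30 - 12)²/(-9902) = 18²*(-1/9902) = 324*(-1/9902) = -162/4951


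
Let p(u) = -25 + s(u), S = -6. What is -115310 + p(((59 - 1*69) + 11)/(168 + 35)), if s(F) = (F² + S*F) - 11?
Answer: -4753294531/41209 ≈ -1.1535e+5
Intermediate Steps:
s(F) = -11 + F² - 6*F (s(F) = (F² - 6*F) - 11 = -11 + F² - 6*F)
p(u) = -36 + u² - 6*u (p(u) = -25 + (-11 + u² - 6*u) = -36 + u² - 6*u)
-115310 + p(((59 - 1*69) + 11)/(168 + 35)) = -115310 + (-36 + (((59 - 1*69) + 11)/(168 + 35))² - 6*((59 - 1*69) + 11)/(168 + 35)) = -115310 + (-36 + (((59 - 69) + 11)/203)² - 6*((59 - 69) + 11)/203) = -115310 + (-36 + ((-10 + 11)*(1/203))² - 6*(-10 + 11)/203) = -115310 + (-36 + (1*(1/203))² - 6/203) = -115310 + (-36 + (1/203)² - 6*1/203) = -115310 + (-36 + 1/41209 - 6/203) = -115310 - 1484741/41209 = -4753294531/41209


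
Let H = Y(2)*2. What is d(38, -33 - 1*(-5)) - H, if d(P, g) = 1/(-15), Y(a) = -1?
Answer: 29/15 ≈ 1.9333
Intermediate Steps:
H = -2 (H = -1*2 = -2)
d(P, g) = -1/15
d(38, -33 - 1*(-5)) - H = -1/15 - 1*(-2) = -1/15 + 2 = 29/15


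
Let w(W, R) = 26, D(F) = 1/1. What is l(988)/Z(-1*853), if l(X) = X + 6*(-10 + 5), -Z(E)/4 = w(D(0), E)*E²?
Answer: -479/37835668 ≈ -1.2660e-5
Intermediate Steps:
D(F) = 1
Z(E) = -104*E²
l(X) = -30 + X (l(X) = X + 6*(-5) = X - 30 = -30 + X)
l(988)/Z(-1*853) = (-30 + 988)/((-104*(-1*853)²)) = 958/((-104*(-853)²)) = 958/((-104*727609)) = 958/(-75671336) = 958*(-1/75671336) = -479/37835668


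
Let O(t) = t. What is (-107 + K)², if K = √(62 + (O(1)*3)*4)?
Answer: (107 - √74)² ≈ 9682.1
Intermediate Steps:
K = √74 (K = √(62 + (1*3)*4) = √(62 + 3*4) = √(62 + 12) = √74 ≈ 8.6023)
(-107 + K)² = (-107 + √74)²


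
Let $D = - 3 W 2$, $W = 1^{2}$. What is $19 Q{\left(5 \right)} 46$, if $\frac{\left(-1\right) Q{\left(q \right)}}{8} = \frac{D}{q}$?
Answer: $\frac{41952}{5} \approx 8390.4$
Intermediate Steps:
$W = 1$
$D = -6$ ($D = \left(-3\right) 1 \cdot 2 = \left(-3\right) 2 = -6$)
$Q{\left(q \right)} = \frac{48}{q}$ ($Q{\left(q \right)} = - 8 \left(- \frac{6}{q}\right) = \frac{48}{q}$)
$19 Q{\left(5 \right)} 46 = 19 \cdot \frac{48}{5} \cdot 46 = \frac{912}{5} \cdot 46 = \frac{41952}{5}$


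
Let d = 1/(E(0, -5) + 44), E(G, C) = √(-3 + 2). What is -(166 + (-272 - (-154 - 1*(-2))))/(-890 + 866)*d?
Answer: 253/5811 - 23*I/23244 ≈ 0.043538 - 0.0009895*I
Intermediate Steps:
E(G, C) = I (E(G, C) = √(-1) = I)
d = (44 - I)/1937 (d = 1/(I + 44) = 1/(44 + I) = (44 - I)/1937 ≈ 0.022716 - 0.00051626*I)
-(166 + (-272 - (-154 - 1*(-2))))/(-890 + 866)*d = -(166 + (-272 - (-154 - 1*(-2))))/(-890 + 866)*(44/1937 - I/1937) = -(166 + (-272 - (-154 + 2)))/(-24)*(44/1937 - I/1937) = -(166 + (-272 - 1*(-152)))*(-1/24)*(44/1937 - I/1937) = -(166 + (-272 + 152))*(-1/24)*(44/1937 - I/1937) = -(166 - 120)*(-1/24)*(44/1937 - I/1937) = -46*(-1/24)*(44/1937 - I/1937) = -(-23)*(44/1937 - I/1937)/12 = -(-253/5811 + 23*I/23244) = 253/5811 - 23*I/23244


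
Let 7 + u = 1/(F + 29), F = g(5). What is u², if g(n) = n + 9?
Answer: 90000/1849 ≈ 48.675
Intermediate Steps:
g(n) = 9 + n
F = 14 (F = 9 + 5 = 14)
u = -300/43 (u = -7 + 1/(14 + 29) = -7 + 1/43 = -300/43 ≈ -6.9767)
u² = (-300/43)² = 90000/1849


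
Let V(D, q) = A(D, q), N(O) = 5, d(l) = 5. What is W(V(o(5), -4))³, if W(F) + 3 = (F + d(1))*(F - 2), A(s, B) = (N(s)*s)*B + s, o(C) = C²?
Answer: 11267596241707203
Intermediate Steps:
A(s, B) = s + 5*B*s (A(s, B) = (5*s)*B + s = 5*B*s + s = s + 5*B*s)
V(D, q) = D*(1 + 5*q)
W(F) = -3 + (-2 + F)*(5 + F) (W(F) = -3 + (F + 5)*(F - 2) = -3 + (5 + F)*(-2 + F) = -3 + (-2 + F)*(5 + F))
W(V(o(5), -4))³ = (-13 + (5²*(1 + 5*(-4)))² + 3*(5²*(1 + 5*(-4))))³ = (-13 + (25*(1 - 20))² + 3*(25*(1 - 20)))³ = (-13 + (25*(-19))² + 3*(25*(-19)))³ = (-13 + (-475)² + 3*(-475))³ = (-13 + 225625 - 1425)³ = 224187³ = 11267596241707203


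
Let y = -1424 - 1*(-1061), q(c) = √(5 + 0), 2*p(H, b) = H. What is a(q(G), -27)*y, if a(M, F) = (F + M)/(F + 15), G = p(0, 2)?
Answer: -3267/4 + 121*√5/4 ≈ -749.11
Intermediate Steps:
p(H, b) = H/2
G = 0 (G = (½)*0 = 0)
q(c) = √5
a(M, F) = (F + M)/(15 + F)
y = -363 (y = -1424 + 1061 = -363)
a(q(G), -27)*y = ((-27 + √5)/(15 - 27))*(-363) = ((-27 + √5)/(-12))*(-363) = -(-27 + √5)/12*(-363) = (9/4 - √5/12)*(-363) = -3267/4 + 121*√5/4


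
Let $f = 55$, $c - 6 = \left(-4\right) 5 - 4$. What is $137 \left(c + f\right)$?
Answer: $5069$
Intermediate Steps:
$c = -18$ ($c = 6 - 24 = -18$)
$137 \left(c + f\right) = 137 \left(-18 + 55\right) = 137 \cdot 37 = 5069$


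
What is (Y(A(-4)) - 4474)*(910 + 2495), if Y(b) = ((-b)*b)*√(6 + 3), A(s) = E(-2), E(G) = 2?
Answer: -15274830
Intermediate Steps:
A(s) = 2
Y(b) = -3*b² (Y(b) = (-b²)*√9 = -b²*3 = -3*b²)
(Y(A(-4)) - 4474)*(910 + 2495) = (-3*2² - 4474)*(910 + 2495) = (-3*4 - 4474)*3405 = (-12 - 4474)*3405 = -4486*3405 = -15274830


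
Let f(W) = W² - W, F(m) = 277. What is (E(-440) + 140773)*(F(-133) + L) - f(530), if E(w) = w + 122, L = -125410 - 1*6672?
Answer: -18512951645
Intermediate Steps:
L = -132082 (L = -125410 - 6672 = -132082)
E(w) = 122 + w
(E(-440) + 140773)*(F(-133) + L) - f(530) = ((122 - 440) + 140773)*(277 - 132082) - 530*(-1 + 530) = (-318 + 140773)*(-131805) - 530*529 = 140455*(-131805) - 1*280370 = -18512671275 - 280370 = -18512951645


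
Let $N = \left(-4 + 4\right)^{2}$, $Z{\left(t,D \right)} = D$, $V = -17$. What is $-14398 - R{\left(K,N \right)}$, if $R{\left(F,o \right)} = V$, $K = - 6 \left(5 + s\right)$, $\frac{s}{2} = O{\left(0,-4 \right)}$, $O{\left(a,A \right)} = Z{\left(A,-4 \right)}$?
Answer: $-14381$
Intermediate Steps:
$O{\left(a,A \right)} = -4$
$N = 0$ ($N = 0^{2} = 0$)
$s = -8$ ($s = 2 \left(-4\right) = -8$)
$K = 18$ ($K = - 6 \left(5 - 8\right) = \left(-6\right) \left(-3\right) = 18$)
$R{\left(F,o \right)} = -17$
$-14398 - R{\left(K,N \right)} = -14398 - -17 = -14398 + 17 = -14381$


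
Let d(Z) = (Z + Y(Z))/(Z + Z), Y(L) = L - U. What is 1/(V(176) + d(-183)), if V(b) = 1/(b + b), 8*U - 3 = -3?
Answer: 352/353 ≈ 0.99717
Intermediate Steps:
U = 0 (U = 3/8 + (⅛)*(-3) = 3/8 - 3/8 = 0)
V(b) = 1/(2*b)
Y(L) = L (Y(L) = L - 1*0 = L + 0 = L)
d(Z) = 1 (d(Z) = (Z + Z)/(Z + Z) = (2*Z)/((2*Z)) = (2*Z)*(1/(2*Z)) = 1)
1/(V(176) + d(-183)) = 1/((½)/176 + 1) = 1/((½)*(1/176) + 1) = 1/(1/352 + 1) = 1/(353/352) = 352/353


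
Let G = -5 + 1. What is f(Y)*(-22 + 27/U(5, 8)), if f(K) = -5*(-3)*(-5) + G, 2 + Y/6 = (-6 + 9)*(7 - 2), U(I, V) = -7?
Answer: 14299/7 ≈ 2042.7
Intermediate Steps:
Y = 78 (Y = -12 + 6*((-6 + 9)*(7 - 2)) = -12 + 6*(3*5) = -12 + 6*15 = -12 + 90 = 78)
G = -4
f(K) = -79 (f(K) = -5*(-3)*(-5) - 4 = 15*(-5) - 4 = -75 - 4 = -79)
f(Y)*(-22 + 27/U(5, 8)) = -79*(-22 + 27/(-7)) = -79*(-22 + 27*(-⅐)) = -79*(-22 - 27/7) = -79*(-181/7) = 14299/7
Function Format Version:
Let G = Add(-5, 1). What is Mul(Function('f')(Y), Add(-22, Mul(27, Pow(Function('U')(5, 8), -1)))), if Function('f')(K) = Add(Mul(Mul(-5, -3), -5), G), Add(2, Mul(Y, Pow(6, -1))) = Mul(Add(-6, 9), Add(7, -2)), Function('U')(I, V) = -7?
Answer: Rational(14299, 7) ≈ 2042.7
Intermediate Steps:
Y = 78 (Y = Add(-12, Mul(6, Mul(Add(-6, 9), Add(7, -2)))) = Add(-12, Mul(6, Mul(3, 5))) = Add(-12, Mul(6, 15)) = Add(-12, 90) = 78)
G = -4
Function('f')(K) = -79 (Function('f')(K) = Add(Mul(Mul(-5, -3), -5), -4) = Add(Mul(15, -5), -4) = Add(-75, -4) = -79)
Mul(Function('f')(Y), Add(-22, Mul(27, Pow(Function('U')(5, 8), -1)))) = Mul(-79, Add(-22, Mul(27, Pow(-7, -1)))) = Mul(-79, Add(-22, Mul(27, Rational(-1, 7)))) = Mul(-79, Add(-22, Rational(-27, 7))) = Mul(-79, Rational(-181, 7)) = Rational(14299, 7)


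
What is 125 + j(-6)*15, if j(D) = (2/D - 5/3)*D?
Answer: 305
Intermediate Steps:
j(D) = D*(-5/3 + 2/D) (j(D) = (2/D - 5*⅓)*D = (2/D - 5/3)*D = (-5/3 + 2/D)*D = D*(-5/3 + 2/D))
125 + j(-6)*15 = 125 + (2 - 5/3*(-6))*15 = 125 + (2 + 10)*15 = 125 + 12*15 = 125 + 180 = 305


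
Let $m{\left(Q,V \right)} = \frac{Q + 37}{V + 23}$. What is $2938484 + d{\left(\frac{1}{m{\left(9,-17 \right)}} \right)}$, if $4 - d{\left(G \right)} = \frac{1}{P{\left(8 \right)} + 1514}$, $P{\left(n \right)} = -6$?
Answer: $\frac{4431239903}{1508} \approx 2.9385 \cdot 10^{6}$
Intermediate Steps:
$m{\left(Q,V \right)} = \frac{37 + Q}{23 + V}$
$d{\left(G \right)} = \frac{6031}{1508}$ ($d{\left(G \right)} = 4 - \frac{1}{-6 + 1514} = 4 - \frac{1}{1508} = \frac{6031}{1508}$)
$2938484 + d{\left(\frac{1}{m{\left(9,-17 \right)}} \right)} = 2938484 + \frac{6031}{1508} = \frac{4431239903}{1508}$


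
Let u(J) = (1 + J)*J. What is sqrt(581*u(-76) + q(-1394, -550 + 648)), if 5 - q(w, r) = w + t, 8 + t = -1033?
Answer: 2*sqrt(828535) ≈ 1820.5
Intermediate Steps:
u(J) = J*(1 + J)
t = -1041 (t = -8 - 1033 = -1041)
q(w, r) = 1046 - w (q(w, r) = 5 - (w - 1041) = 5 - (-1041 + w) = 5 + (1041 - w) = 1046 - w)
sqrt(581*u(-76) + q(-1394, -550 + 648)) = sqrt(581*(-76*(1 - 76)) + (1046 - 1*(-1394))) = sqrt(581*(-76*(-75)) + (1046 + 1394)) = sqrt(581*5700 + 2440) = sqrt(3311700 + 2440) = sqrt(3314140) = 2*sqrt(828535)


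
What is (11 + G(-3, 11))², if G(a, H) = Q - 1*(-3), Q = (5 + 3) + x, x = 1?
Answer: 529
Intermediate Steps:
Q = 9 (Q = (5 + 3) + 1 = 8 + 1 = 9)
G(a, H) = 12 (G(a, H) = 9 - 1*(-3) = 9 + 3 = 12)
(11 + G(-3, 11))² = (11 + 12)² = 23² = 529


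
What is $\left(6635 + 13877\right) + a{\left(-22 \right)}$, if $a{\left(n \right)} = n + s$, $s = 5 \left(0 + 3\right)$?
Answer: $20505$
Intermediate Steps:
$s = 15$ ($s = 5 \cdot 3 = 15$)
$a{\left(n \right)} = 15 + n$ ($a{\left(n \right)} = n + 15 = 15 + n$)
$\left(6635 + 13877\right) + a{\left(-22 \right)} = \left(6635 + 13877\right) + \left(15 - 22\right) = 20512 - 7 = 20505$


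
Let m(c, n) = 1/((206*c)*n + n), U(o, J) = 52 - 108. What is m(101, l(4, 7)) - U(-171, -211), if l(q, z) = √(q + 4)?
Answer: 56 + √2/83228 ≈ 56.000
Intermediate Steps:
U(o, J) = -56
l(q, z) = √(4 + q)
m(c, n) = 1/(n + 206*c*n) (m(c, n) = 1/(206*c*n + n) = 1/(n + 206*c*n))
m(101, l(4, 7)) - U(-171, -211) = 1/((√(4 + 4))*(1 + 206*101)) - 1*(-56) = 1/((√8)*(1 + 20806)) + 56 = 1/((2*√2)*20807) + 56 = (√2/4)*(1/20807) + 56 = √2/83228 + 56 = 56 + √2/83228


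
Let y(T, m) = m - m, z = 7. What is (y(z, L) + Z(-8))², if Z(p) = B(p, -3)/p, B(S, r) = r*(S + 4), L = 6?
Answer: 9/4 ≈ 2.2500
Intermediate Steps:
B(S, r) = r*(4 + S)
y(T, m) = 0
Z(p) = (-12 - 3*p)/p (Z(p) = (-3*(4 + p))/p = (-12 - 3*p)/p)
(y(z, L) + Z(-8))² = (0 + (-3 - 12/(-8)))² = (0 + (-3 - 12*(-⅛)))² = (0 + (-3 + 3/2))² = (0 - 3/2)² = (-3/2)² = 9/4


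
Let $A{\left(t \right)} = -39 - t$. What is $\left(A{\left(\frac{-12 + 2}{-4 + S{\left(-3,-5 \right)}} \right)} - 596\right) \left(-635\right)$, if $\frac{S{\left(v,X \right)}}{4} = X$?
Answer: $\frac{4841875}{12} \approx 4.0349 \cdot 10^{5}$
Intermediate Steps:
$S{\left(v,X \right)} = 4 X$
$\left(A{\left(\frac{-12 + 2}{-4 + S{\left(-3,-5 \right)}} \right)} - 596\right) \left(-635\right) = \left(\left(-39 - \frac{-12 + 2}{-4 + 4 \left(-5\right)}\right) - 596\right) \left(-635\right) = \left(\left(-39 - - \frac{10}{-4 - 20}\right) - 596\right) \left(-635\right) = \left(\left(-39 - - \frac{10}{-24}\right) - 596\right) \left(-635\right) = \left(\left(-39 - \left(-10\right) \left(- \frac{1}{24}\right)\right) - 596\right) \left(-635\right) = \left(\left(-39 - \frac{5}{12}\right) - 596\right) \left(-635\right) = \left(- \frac{473}{12} - 596\right) \left(-635\right) = \left(- \frac{7625}{12}\right) \left(-635\right) = \frac{4841875}{12}$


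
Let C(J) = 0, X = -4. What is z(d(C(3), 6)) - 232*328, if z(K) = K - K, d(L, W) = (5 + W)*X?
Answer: -76096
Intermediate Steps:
d(L, W) = -20 - 4*W (d(L, W) = (5 + W)*(-4) = -20 - 4*W)
z(K) = 0
z(d(C(3), 6)) - 232*328 = 0 - 232*328 = 0 - 76096 = -76096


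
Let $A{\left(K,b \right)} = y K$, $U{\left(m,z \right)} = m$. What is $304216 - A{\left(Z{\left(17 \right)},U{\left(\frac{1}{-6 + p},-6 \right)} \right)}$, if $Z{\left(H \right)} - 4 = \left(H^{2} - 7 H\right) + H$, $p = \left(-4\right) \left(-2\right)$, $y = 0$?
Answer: $304216$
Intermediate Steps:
$p = 8$
$Z{\left(H \right)} = 4 + H^{2} - 6 H$ ($Z{\left(H \right)} = 4 + \left(\left(H^{2} - 7 H\right) + H\right) = 4 + \left(H^{2} - 6 H\right) = 4 + H^{2} - 6 H$)
$A{\left(K,b \right)} = 0$ ($A{\left(K,b \right)} = 0 K = 0$)
$304216 - A{\left(Z{\left(17 \right)},U{\left(\frac{1}{-6 + p},-6 \right)} \right)} = 304216 - 0 = 304216 + 0 = 304216$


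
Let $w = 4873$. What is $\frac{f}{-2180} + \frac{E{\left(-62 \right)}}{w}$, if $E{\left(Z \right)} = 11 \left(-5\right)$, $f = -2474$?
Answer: $\frac{542541}{482870} \approx 1.1236$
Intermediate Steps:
$E{\left(Z \right)} = -55$
$\frac{f}{-2180} + \frac{E{\left(-62 \right)}}{w} = - \frac{2474}{-2180} - \frac{55}{4873} = \left(-2474\right) \left(- \frac{1}{2180}\right) - \frac{5}{443} = \frac{1237}{1090} - \frac{5}{443} = \frac{542541}{482870}$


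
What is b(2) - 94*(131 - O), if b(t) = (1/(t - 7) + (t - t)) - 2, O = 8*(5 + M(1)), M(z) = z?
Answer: -39021/5 ≈ -7804.2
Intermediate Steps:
O = 48 (O = 8*(5 + 1) = 8*6 = 48)
b(t) = -2 + 1/(-7 + t) (b(t) = (1/(-7 + t) + 0) - 2 = 1/(-7 + t) - 2 = -2 + 1/(-7 + t))
b(2) - 94*(131 - O) = (15 - 2*2)/(-7 + 2) - 94*(131 - 1*48) = (15 - 4)/(-5) - 94*(131 - 48) = -⅕*11 - 94*83 = -11/5 - 7802 = -39021/5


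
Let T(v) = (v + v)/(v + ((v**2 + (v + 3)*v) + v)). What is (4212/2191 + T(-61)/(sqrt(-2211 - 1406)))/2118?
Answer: 702/773423 + I*sqrt(3617)/448157151 ≈ 0.00090765 + 1.342e-7*I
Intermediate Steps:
T(v) = 2*v/(v**2 + 2*v + v*(3 + v)) (T(v) = (2*v)/(v + ((v**2 + (3 + v)*v) + v)) = (2*v)/(v + ((v**2 + v*(3 + v)) + v)) = (2*v)/(v + (v + v**2 + v*(3 + v))) = (2*v)/(v**2 + 2*v + v*(3 + v)) = 2*v/(v**2 + 2*v + v*(3 + v)))
(4212/2191 + T(-61)/(sqrt(-2211 - 1406)))/2118 = (4212/2191 + (2/(5 + 2*(-61)))/(sqrt(-2211 - 1406)))/2118 = (4212*(1/2191) + (2/(5 - 122))/(sqrt(-3617)))*(1/2118) = (4212/2191 + (2/(-117))/((I*sqrt(3617))))*(1/2118) = (4212/2191 + (2*(-1/117))*(-I*sqrt(3617)/3617))*(1/2118) = (4212/2191 - (-2)*I*sqrt(3617)/423189)*(1/2118) = (4212/2191 + 2*I*sqrt(3617)/423189)*(1/2118) = 702/773423 + I*sqrt(3617)/448157151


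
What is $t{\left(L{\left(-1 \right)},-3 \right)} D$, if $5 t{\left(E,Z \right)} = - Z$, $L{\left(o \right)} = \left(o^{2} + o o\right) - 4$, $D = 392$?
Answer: $\frac{1176}{5} \approx 235.2$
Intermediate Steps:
$L{\left(o \right)} = -4 + 2 o^{2}$ ($L{\left(o \right)} = \left(o^{2} + o^{2}\right) - 4 = 2 o^{2} - 4 = -4 + 2 o^{2}$)
$t{\left(E,Z \right)} = - \frac{Z}{5}$ ($t{\left(E,Z \right)} = \frac{\left(-1\right) Z}{5} = - \frac{Z}{5}$)
$t{\left(L{\left(-1 \right)},-3 \right)} D = \left(- \frac{1}{5}\right) \left(-3\right) 392 = \frac{3}{5} \cdot 392 = \frac{1176}{5}$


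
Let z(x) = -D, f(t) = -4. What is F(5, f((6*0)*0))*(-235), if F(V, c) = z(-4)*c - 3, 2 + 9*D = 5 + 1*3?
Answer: 235/3 ≈ 78.333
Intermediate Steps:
D = 2/3 (D = -2/9 + (5 + 1*3)/9 = -2/9 + (5 + 3)/9 = -2/9 + (1/9)*8 = -2/9 + 8/9 = 2/3 ≈ 0.66667)
z(x) = -2/3 (z(x) = -1*2/3 = -2/3)
F(V, c) = -3 - 2*c/3 (F(V, c) = -2*c/3 - 3 = -3 - 2*c/3)
F(5, f((6*0)*0))*(-235) = (-3 - 2/3*(-4))*(-235) = (-3 + 8/3)*(-235) = -1/3*(-235) = 235/3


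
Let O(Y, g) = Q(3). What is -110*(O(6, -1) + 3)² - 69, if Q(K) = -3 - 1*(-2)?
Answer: -509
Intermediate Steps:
Q(K) = -1 (Q(K) = -3 + 2 = -1)
O(Y, g) = -1
-110*(O(6, -1) + 3)² - 69 = -110*(-1 + 3)² - 69 = -110*2² - 69 = -110*4 - 69 = -440 - 69 = -509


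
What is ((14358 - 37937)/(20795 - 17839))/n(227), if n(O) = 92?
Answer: -23579/271952 ≈ -0.086703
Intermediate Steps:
((14358 - 37937)/(20795 - 17839))/n(227) = ((14358 - 37937)/(20795 - 17839))/92 = -23579/2956*(1/92) = -23579*1/2956*(1/92) = -23579/2956*1/92 = -23579/271952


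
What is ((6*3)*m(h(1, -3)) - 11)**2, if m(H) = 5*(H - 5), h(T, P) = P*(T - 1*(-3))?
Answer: 2374681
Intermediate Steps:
h(T, P) = P*(3 + T) (h(T, P) = P*(T + 3) = P*(3 + T))
m(H) = -25 + 5*H (m(H) = 5*(-5 + H) = -25 + 5*H)
((6*3)*m(h(1, -3)) - 11)**2 = ((6*3)*(-25 + 5*(-3*(3 + 1))) - 11)**2 = (18*(-25 + 5*(-3*4)) - 11)**2 = (18*(-25 + 5*(-12)) - 11)**2 = (18*(-25 - 60) - 11)**2 = (18*(-85) - 11)**2 = (-1530 - 11)**2 = (-1541)**2 = 2374681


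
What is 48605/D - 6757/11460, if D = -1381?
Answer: -566344717/15826260 ≈ -35.785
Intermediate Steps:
48605/D - 6757/11460 = 48605/(-1381) - 6757/11460 = 48605*(-1/1381) - 6757*1/11460 = -48605/1381 - 6757/11460 = -566344717/15826260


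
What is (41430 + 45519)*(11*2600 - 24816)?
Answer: 329015016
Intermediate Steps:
(41430 + 45519)*(11*2600 - 24816) = 86949*(28600 - 24816) = 86949*3784 = 329015016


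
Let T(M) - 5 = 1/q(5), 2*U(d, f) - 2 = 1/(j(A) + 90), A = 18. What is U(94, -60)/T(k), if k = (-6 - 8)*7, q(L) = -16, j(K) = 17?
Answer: 1720/8453 ≈ 0.20348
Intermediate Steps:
U(d, f) = 215/214 (U(d, f) = 1 + 1/(2*(17 + 90)) = 1 + (1/2)/107 = 1 + (1/2)*(1/107) = 1 + 1/214 = 215/214)
k = -98 (k = -14*7 = -98)
T(M) = 79/16 (T(M) = 5 + 1/(-16) = 5 - 1/16 = 79/16)
U(94, -60)/T(k) = 215/(214*(79/16)) = (215/214)*(16/79) = 1720/8453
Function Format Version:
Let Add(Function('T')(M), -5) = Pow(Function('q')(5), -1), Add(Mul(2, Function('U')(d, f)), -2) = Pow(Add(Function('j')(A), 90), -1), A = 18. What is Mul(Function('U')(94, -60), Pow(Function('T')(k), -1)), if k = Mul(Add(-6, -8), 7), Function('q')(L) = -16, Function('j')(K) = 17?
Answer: Rational(1720, 8453) ≈ 0.20348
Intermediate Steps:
Function('U')(d, f) = Rational(215, 214) (Function('U')(d, f) = Add(1, Mul(Rational(1, 2), Pow(Add(17, 90), -1))) = Add(1, Mul(Rational(1, 2), Pow(107, -1))) = Add(1, Mul(Rational(1, 2), Rational(1, 107))) = Add(1, Rational(1, 214)) = Rational(215, 214))
k = -98 (k = Mul(-14, 7) = -98)
Function('T')(M) = Rational(79, 16) (Function('T')(M) = Add(5, Pow(-16, -1)) = Add(5, Rational(-1, 16)) = Rational(79, 16))
Mul(Function('U')(94, -60), Pow(Function('T')(k), -1)) = Mul(Rational(215, 214), Pow(Rational(79, 16), -1)) = Mul(Rational(215, 214), Rational(16, 79)) = Rational(1720, 8453)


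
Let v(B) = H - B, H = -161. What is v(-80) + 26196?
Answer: 26115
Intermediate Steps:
v(B) = -161 - B
v(-80) + 26196 = (-161 - 1*(-80)) + 26196 = (-161 + 80) + 26196 = -81 + 26196 = 26115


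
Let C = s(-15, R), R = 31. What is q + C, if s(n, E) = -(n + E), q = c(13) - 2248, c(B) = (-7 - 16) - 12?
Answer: -2299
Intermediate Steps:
c(B) = -35 (c(B) = -23 - 12 = -35)
q = -2283 (q = -35 - 2248 = -2283)
s(n, E) = -E - n (s(n, E) = -(E + n) = -E - n)
C = -16 (C = -1*31 - 1*(-15) = -31 + 15 = -16)
q + C = -2283 - 16 = -2299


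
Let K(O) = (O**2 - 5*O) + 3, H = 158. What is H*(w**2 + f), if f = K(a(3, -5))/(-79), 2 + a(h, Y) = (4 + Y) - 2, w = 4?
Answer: 2422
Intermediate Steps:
a(h, Y) = Y (a(h, Y) = -2 + ((4 + Y) - 2) = -2 + (2 + Y) = Y)
K(O) = 3 + O**2 - 5*O
f = -53/79 (f = (3 + (-5)**2 - 5*(-5))/(-79) = (3 + 25 + 25)*(-1/79) = 53*(-1/79) = -53/79 ≈ -0.67089)
H*(w**2 + f) = 158*(4**2 - 53/79) = 158*(16 - 53/79) = 158*(1211/79) = 2422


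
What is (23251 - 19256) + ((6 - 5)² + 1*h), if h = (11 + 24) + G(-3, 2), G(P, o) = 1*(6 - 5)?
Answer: 4032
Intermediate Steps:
G(P, o) = 1 (G(P, o) = 1*1 = 1)
h = 36 (h = (11 + 24) + 1 = 35 + 1 = 36)
(23251 - 19256) + ((6 - 5)² + 1*h) = (23251 - 19256) + ((6 - 5)² + 1*36) = 3995 + (1² + 36) = 3995 + (1 + 36) = 3995 + 37 = 4032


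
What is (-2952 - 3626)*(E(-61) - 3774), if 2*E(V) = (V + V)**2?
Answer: -24128104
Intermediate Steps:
E(V) = 2*V**2 (E(V) = (V + V)**2/2 = (2*V)**2/2 = (4*V**2)/2 = 2*V**2)
(-2952 - 3626)*(E(-61) - 3774) = (-2952 - 3626)*(2*(-61)**2 - 3774) = -6578*(2*3721 - 3774) = -6578*(7442 - 3774) = -6578*3668 = -24128104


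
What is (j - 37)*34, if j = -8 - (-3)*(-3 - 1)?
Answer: -1938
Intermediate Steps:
j = -20 (j = -8 - (-3)*(-4) = -8 - 1*12 = -8 - 12 = -20)
(j - 37)*34 = (-20 - 37)*34 = -57*34 = -1938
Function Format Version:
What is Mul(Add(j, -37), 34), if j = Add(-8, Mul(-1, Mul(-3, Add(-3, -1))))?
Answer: -1938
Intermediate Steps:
j = -20 (j = Add(-8, Mul(-1, Mul(-3, -4))) = Add(-8, Mul(-1, 12)) = Add(-8, -12) = -20)
Mul(Add(j, -37), 34) = Mul(Add(-20, -37), 34) = Mul(-57, 34) = -1938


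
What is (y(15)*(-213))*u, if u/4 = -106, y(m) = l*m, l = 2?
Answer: 2709360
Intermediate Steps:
y(m) = 2*m
u = -424 (u = 4*(-106) = -424)
(y(15)*(-213))*u = ((2*15)*(-213))*(-424) = (30*(-213))*(-424) = -6390*(-424) = 2709360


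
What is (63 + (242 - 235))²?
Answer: 4900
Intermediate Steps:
(63 + (242 - 235))² = (63 + 7)² = 70² = 4900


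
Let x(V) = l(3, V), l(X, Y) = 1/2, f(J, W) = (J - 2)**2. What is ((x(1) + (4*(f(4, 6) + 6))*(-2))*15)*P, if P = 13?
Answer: -31005/2 ≈ -15503.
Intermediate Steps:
f(J, W) = (-2 + J)**2
l(X, Y) = 1/2
x(V) = 1/2
((x(1) + (4*(f(4, 6) + 6))*(-2))*15)*P = ((1/2 + (4*((-2 + 4)**2 + 6))*(-2))*15)*13 = ((1/2 + (4*(2**2 + 6))*(-2))*15)*13 = ((1/2 + (4*(4 + 6))*(-2))*15)*13 = ((1/2 + (4*10)*(-2))*15)*13 = ((1/2 + 40*(-2))*15)*13 = ((1/2 - 80)*15)*13 = -159/2*15*13 = -2385/2*13 = -31005/2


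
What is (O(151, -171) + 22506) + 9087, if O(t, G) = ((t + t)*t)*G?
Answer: -7766349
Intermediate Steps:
O(t, G) = 2*G*t**2 (O(t, G) = ((2*t)*t)*G = (2*t**2)*G = 2*G*t**2)
(O(151, -171) + 22506) + 9087 = (2*(-171)*151**2 + 22506) + 9087 = (2*(-171)*22801 + 22506) + 9087 = (-7797942 + 22506) + 9087 = -7775436 + 9087 = -7766349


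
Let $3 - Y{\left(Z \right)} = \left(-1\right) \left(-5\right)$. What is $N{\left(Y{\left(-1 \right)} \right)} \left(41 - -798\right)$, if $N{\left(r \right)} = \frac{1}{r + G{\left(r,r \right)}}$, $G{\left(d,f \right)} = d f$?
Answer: $\frac{839}{2} \approx 419.5$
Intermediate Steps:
$Y{\left(Z \right)} = -2$ ($Y{\left(Z \right)} = 3 - \left(-1\right) \left(-5\right) = 3 - 5 = -2$)
$N{\left(r \right)} = \frac{1}{r + r^{2}}$ ($N{\left(r \right)} = \frac{1}{r + r r} = \frac{1}{r + r^{2}}$)
$N{\left(Y{\left(-1 \right)} \right)} \left(41 - -798\right) = \frac{1}{\left(-2\right) \left(1 - 2\right)} \left(41 - -798\right) = - \frac{1}{2 \left(-1\right)} \left(41 + 798\right) = \left(- \frac{1}{2}\right) \left(-1\right) 839 = \frac{1}{2} \cdot 839 = \frac{839}{2}$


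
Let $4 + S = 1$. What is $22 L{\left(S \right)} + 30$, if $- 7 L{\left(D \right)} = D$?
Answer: $\frac{276}{7} \approx 39.429$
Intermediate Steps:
$S = -3$ ($S = -4 + 1 = -3$)
$L{\left(D \right)} = - \frac{D}{7}$
$22 L{\left(S \right)} + 30 = 22 \left(\left(- \frac{1}{7}\right) \left(-3\right)\right) + 30 = 22 \cdot \frac{3}{7} + 30 = \frac{66}{7} + 30 = \frac{276}{7}$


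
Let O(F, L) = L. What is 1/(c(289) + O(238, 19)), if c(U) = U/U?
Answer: 1/20 ≈ 0.050000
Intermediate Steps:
c(U) = 1
1/(c(289) + O(238, 19)) = 1/(1 + 19) = 1/20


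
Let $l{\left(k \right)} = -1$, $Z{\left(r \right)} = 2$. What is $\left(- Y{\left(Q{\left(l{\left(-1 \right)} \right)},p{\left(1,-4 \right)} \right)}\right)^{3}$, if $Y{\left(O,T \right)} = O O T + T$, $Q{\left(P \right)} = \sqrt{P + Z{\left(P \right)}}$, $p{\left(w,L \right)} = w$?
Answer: $-8$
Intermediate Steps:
$Q{\left(P \right)} = \sqrt{2 + P}$ ($Q{\left(P \right)} = \sqrt{P + 2} = \sqrt{2 + P}$)
$Y{\left(O,T \right)} = T + T O^{2}$ ($Y{\left(O,T \right)} = O^{2} T + T = T O^{2} + T = T + T O^{2}$)
$\left(- Y{\left(Q{\left(l{\left(-1 \right)} \right)},p{\left(1,-4 \right)} \right)}\right)^{3} = \left(- 1 \left(1 + \left(\sqrt{2 - 1}\right)^{2}\right)\right)^{3} = \left(- 1 \left(1 + \left(\sqrt{1}\right)^{2}\right)\right)^{3} = \left(- 1 \left(1 + 1^{2}\right)\right)^{3} = \left(- 1 \left(1 + 1\right)\right)^{3} = \left(- 1 \cdot 2\right)^{3} = \left(\left(-1\right) 2\right)^{3} = \left(-2\right)^{3} = -8$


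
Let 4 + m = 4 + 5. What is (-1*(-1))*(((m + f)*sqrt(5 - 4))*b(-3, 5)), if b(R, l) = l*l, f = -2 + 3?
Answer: 150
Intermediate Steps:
f = 1
m = 5 (m = -4 + (4 + 5) = -4 + 9 = 5)
b(R, l) = l**2
(-1*(-1))*(((m + f)*sqrt(5 - 4))*b(-3, 5)) = (-1*(-1))*(((5 + 1)*sqrt(5 - 4))*5**2) = 1*((6*sqrt(1))*25) = 1*((6*1)*25) = 1*(6*25) = 1*150 = 150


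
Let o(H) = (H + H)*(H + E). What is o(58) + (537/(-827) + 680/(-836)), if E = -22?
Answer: 721539545/172843 ≈ 4174.5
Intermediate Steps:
o(H) = 2*H*(-22 + H) (o(H) = (H + H)*(H - 22) = (2*H)*(-22 + H) = 2*H*(-22 + H))
o(58) + (537/(-827) + 680/(-836)) = 2*58*(-22 + 58) + (537/(-827) + 680/(-836)) = 2*58*36 + (537*(-1/827) + 680*(-1/836)) = 4176 + (-537/827 - 170/209) = 4176 - 252823/172843 = 721539545/172843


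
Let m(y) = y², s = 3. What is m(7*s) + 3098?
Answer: 3539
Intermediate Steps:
m(7*s) + 3098 = (7*3)² + 3098 = 21² + 3098 = 441 + 3098 = 3539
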